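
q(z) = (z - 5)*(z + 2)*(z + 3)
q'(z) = (z - 5)*(z + 2) + (z - 5)*(z + 3) + (z + 2)*(z + 3) = 3*z^2 - 19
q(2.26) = -61.40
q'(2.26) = -3.68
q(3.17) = -58.37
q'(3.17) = 11.15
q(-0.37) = -23.02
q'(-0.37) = -18.59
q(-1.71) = -2.51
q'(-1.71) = -10.23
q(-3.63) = -8.86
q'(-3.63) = 20.53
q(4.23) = -34.68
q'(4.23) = 34.68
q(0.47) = -38.83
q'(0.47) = -18.34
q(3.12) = -58.91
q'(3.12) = 10.20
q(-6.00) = -132.00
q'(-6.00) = 89.00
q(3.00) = -60.00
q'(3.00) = 8.00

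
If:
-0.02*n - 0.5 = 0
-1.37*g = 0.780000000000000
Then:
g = -0.57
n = -25.00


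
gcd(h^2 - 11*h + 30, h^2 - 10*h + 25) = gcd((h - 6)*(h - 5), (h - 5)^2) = h - 5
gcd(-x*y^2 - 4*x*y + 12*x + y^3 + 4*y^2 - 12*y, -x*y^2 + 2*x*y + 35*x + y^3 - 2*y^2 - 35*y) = x - y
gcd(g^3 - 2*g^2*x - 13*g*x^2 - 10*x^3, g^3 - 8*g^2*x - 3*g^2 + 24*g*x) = 1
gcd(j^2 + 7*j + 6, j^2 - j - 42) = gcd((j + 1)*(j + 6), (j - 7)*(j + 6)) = j + 6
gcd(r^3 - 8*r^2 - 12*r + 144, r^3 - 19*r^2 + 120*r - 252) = r^2 - 12*r + 36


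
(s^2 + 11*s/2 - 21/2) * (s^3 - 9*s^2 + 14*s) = s^5 - 7*s^4/2 - 46*s^3 + 343*s^2/2 - 147*s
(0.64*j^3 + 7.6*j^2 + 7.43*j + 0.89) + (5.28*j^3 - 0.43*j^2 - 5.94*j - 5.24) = 5.92*j^3 + 7.17*j^2 + 1.49*j - 4.35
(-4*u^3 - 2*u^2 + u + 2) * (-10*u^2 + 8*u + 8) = 40*u^5 - 12*u^4 - 58*u^3 - 28*u^2 + 24*u + 16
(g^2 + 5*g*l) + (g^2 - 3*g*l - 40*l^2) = 2*g^2 + 2*g*l - 40*l^2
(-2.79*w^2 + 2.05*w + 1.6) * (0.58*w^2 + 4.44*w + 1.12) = -1.6182*w^4 - 11.1986*w^3 + 6.9052*w^2 + 9.4*w + 1.792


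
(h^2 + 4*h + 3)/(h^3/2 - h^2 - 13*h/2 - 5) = 2*(h + 3)/(h^2 - 3*h - 10)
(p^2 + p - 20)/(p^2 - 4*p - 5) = (-p^2 - p + 20)/(-p^2 + 4*p + 5)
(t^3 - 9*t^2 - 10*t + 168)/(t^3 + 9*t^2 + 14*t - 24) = (t^2 - 13*t + 42)/(t^2 + 5*t - 6)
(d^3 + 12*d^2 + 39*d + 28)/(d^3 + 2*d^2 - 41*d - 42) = (d + 4)/(d - 6)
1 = 1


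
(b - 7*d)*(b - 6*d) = b^2 - 13*b*d + 42*d^2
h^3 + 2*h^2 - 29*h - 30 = (h - 5)*(h + 1)*(h + 6)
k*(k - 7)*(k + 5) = k^3 - 2*k^2 - 35*k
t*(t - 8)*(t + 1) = t^3 - 7*t^2 - 8*t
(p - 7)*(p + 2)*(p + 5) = p^3 - 39*p - 70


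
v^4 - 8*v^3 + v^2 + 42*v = v*(v - 7)*(v - 3)*(v + 2)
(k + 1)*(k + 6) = k^2 + 7*k + 6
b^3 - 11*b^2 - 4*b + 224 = (b - 8)*(b - 7)*(b + 4)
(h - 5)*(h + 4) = h^2 - h - 20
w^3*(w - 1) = w^4 - w^3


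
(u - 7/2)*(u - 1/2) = u^2 - 4*u + 7/4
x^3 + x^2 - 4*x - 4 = (x - 2)*(x + 1)*(x + 2)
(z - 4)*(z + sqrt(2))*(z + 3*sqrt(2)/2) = z^3 - 4*z^2 + 5*sqrt(2)*z^2/2 - 10*sqrt(2)*z + 3*z - 12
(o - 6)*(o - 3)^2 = o^3 - 12*o^2 + 45*o - 54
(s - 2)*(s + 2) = s^2 - 4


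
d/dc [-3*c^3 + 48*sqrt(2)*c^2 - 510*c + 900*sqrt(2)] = -9*c^2 + 96*sqrt(2)*c - 510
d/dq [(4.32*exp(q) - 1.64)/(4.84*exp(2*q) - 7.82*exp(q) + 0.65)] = (-20.9088*exp(2*q) + 15.8752*exp(q) - 10.0168)*exp(q)/(23.4256*exp(4*q) - 75.6976*exp(3*q) + 67.4444*exp(2*q) - 10.166*exp(q) + 0.4225)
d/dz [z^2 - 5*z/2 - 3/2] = 2*z - 5/2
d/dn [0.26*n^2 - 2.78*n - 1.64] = 0.52*n - 2.78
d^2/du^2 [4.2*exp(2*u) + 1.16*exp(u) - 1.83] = (16.8*exp(u) + 1.16)*exp(u)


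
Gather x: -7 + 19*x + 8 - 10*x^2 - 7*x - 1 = -10*x^2 + 12*x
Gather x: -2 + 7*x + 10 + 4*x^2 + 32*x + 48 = 4*x^2 + 39*x + 56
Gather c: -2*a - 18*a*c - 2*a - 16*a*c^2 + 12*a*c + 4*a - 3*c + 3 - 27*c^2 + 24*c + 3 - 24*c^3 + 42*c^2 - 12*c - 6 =-24*c^3 + c^2*(15 - 16*a) + c*(9 - 6*a)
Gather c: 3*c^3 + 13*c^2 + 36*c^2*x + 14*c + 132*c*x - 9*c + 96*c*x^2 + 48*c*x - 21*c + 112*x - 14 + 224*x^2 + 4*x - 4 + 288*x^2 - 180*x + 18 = 3*c^3 + c^2*(36*x + 13) + c*(96*x^2 + 180*x - 16) + 512*x^2 - 64*x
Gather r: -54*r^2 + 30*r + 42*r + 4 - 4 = -54*r^2 + 72*r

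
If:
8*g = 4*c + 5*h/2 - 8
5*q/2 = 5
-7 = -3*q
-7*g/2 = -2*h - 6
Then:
No Solution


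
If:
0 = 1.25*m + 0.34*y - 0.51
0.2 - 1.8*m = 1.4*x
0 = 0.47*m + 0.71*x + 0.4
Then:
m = 1.13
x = -1.31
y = -2.66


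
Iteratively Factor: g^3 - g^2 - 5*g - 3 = (g + 1)*(g^2 - 2*g - 3) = (g - 3)*(g + 1)*(g + 1)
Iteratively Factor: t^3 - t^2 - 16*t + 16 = (t - 1)*(t^2 - 16) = (t - 1)*(t + 4)*(t - 4)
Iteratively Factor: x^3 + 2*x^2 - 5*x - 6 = (x + 3)*(x^2 - x - 2) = (x - 2)*(x + 3)*(x + 1)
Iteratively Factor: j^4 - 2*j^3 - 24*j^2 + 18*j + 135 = (j - 3)*(j^3 + j^2 - 21*j - 45) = (j - 3)*(j + 3)*(j^2 - 2*j - 15) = (j - 5)*(j - 3)*(j + 3)*(j + 3)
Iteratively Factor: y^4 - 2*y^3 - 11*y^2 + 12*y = (y)*(y^3 - 2*y^2 - 11*y + 12) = y*(y + 3)*(y^2 - 5*y + 4) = y*(y - 4)*(y + 3)*(y - 1)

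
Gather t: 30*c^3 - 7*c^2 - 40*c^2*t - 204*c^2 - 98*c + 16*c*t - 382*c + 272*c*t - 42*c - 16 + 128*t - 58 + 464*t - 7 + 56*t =30*c^3 - 211*c^2 - 522*c + t*(-40*c^2 + 288*c + 648) - 81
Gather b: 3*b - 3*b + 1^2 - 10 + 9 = 0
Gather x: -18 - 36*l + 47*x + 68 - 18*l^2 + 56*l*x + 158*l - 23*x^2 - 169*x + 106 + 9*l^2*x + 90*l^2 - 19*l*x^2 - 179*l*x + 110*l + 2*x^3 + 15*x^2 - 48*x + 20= 72*l^2 + 232*l + 2*x^3 + x^2*(-19*l - 8) + x*(9*l^2 - 123*l - 170) + 176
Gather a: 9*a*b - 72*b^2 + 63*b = 9*a*b - 72*b^2 + 63*b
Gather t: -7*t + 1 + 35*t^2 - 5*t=35*t^2 - 12*t + 1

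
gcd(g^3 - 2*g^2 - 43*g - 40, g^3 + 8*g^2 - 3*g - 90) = g + 5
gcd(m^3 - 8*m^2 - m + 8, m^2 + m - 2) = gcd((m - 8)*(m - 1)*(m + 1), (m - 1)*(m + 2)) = m - 1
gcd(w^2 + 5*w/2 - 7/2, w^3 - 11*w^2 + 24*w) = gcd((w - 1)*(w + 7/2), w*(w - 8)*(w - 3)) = 1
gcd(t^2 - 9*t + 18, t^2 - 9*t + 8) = 1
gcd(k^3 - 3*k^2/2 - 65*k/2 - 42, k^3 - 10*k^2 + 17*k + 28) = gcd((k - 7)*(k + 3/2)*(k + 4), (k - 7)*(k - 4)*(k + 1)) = k - 7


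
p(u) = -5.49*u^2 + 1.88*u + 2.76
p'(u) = 1.88 - 10.98*u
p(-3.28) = -62.47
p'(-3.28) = 37.89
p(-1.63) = -14.89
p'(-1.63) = 19.78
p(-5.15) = -152.53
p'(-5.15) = 58.43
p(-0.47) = 0.66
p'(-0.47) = 7.04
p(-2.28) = -30.07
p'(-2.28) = 26.91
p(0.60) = 1.91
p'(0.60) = -4.71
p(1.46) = -6.20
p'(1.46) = -14.15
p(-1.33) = -9.45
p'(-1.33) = 16.48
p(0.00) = 2.76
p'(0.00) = 1.88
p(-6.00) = -206.16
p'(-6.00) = 67.76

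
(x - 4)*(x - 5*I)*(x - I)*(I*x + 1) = I*x^4 + 7*x^3 - 4*I*x^3 - 28*x^2 - 11*I*x^2 - 5*x + 44*I*x + 20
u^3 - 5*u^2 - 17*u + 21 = (u - 7)*(u - 1)*(u + 3)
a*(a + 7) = a^2 + 7*a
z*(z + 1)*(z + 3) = z^3 + 4*z^2 + 3*z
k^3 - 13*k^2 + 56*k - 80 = (k - 5)*(k - 4)^2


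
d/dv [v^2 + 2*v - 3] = 2*v + 2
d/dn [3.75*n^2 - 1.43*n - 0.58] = 7.5*n - 1.43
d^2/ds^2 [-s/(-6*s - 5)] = -60/(6*s + 5)^3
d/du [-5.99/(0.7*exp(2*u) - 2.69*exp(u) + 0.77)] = (8.386*exp(u) - 16.1131)*exp(u)/(0.7*exp(2*u) - 2.69*exp(u) + 0.77)^2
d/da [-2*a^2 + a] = 1 - 4*a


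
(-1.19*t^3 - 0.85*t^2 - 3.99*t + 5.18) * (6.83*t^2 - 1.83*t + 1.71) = -8.1277*t^5 - 3.6278*t^4 - 27.7311*t^3 + 41.2276*t^2 - 16.3023*t + 8.8578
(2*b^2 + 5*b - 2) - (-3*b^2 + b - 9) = 5*b^2 + 4*b + 7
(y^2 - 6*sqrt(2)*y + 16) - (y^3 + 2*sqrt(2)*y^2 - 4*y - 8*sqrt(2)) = -y^3 - 2*sqrt(2)*y^2 + y^2 - 6*sqrt(2)*y + 4*y + 8*sqrt(2) + 16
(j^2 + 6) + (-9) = j^2 - 3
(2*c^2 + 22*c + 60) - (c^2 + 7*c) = c^2 + 15*c + 60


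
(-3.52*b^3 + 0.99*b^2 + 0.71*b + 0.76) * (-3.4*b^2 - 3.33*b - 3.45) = 11.968*b^5 + 8.3556*b^4 + 6.4333*b^3 - 8.3638*b^2 - 4.9803*b - 2.622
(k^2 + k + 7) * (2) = 2*k^2 + 2*k + 14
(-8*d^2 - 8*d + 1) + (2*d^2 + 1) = -6*d^2 - 8*d + 2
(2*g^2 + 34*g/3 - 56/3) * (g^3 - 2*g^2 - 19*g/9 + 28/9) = 2*g^5 + 22*g^4/3 - 410*g^3/9 + 530*g^2/27 + 224*g/3 - 1568/27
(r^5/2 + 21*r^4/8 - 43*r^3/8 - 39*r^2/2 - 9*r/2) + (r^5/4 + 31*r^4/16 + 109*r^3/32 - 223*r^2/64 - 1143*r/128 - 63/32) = 3*r^5/4 + 73*r^4/16 - 63*r^3/32 - 1471*r^2/64 - 1719*r/128 - 63/32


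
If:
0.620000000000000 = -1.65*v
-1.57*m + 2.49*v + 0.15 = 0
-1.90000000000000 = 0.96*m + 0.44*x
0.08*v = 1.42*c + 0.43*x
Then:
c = 0.96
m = -0.50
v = -0.38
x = -3.23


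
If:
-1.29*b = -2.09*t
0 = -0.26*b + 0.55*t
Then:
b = 0.00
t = 0.00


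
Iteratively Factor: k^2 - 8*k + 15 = (k - 5)*(k - 3)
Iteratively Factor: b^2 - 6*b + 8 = (b - 2)*(b - 4)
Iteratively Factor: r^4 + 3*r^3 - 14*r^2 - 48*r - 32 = (r - 4)*(r^3 + 7*r^2 + 14*r + 8) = (r - 4)*(r + 2)*(r^2 + 5*r + 4) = (r - 4)*(r + 1)*(r + 2)*(r + 4)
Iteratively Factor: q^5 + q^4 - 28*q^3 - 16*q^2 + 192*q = (q + 4)*(q^4 - 3*q^3 - 16*q^2 + 48*q) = (q + 4)^2*(q^3 - 7*q^2 + 12*q) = q*(q + 4)^2*(q^2 - 7*q + 12) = q*(q - 4)*(q + 4)^2*(q - 3)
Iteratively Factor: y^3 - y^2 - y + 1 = (y + 1)*(y^2 - 2*y + 1) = (y - 1)*(y + 1)*(y - 1)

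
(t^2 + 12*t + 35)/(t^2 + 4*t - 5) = (t + 7)/(t - 1)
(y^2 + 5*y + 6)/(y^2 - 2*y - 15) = (y + 2)/(y - 5)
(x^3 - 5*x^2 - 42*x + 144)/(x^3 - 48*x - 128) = (x^2 + 3*x - 18)/(x^2 + 8*x + 16)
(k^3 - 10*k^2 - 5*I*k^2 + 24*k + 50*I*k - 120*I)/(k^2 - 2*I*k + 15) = (k^2 - 10*k + 24)/(k + 3*I)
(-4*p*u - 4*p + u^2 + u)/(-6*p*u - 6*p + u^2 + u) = (4*p - u)/(6*p - u)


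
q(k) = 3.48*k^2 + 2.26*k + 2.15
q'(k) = 6.96*k + 2.26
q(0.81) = 6.26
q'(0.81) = 7.90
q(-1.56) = 7.09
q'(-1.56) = -8.60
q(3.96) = 65.67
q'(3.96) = 29.82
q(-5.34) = 89.32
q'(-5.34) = -34.91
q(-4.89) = 74.31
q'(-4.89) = -31.77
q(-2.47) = 17.80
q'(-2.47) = -14.93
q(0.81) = 6.26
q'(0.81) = 7.90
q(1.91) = 19.16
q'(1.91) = 15.55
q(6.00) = 140.99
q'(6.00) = 44.02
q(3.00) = 40.25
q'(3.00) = 23.14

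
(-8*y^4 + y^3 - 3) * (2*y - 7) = -16*y^5 + 58*y^4 - 7*y^3 - 6*y + 21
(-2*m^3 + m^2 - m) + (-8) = -2*m^3 + m^2 - m - 8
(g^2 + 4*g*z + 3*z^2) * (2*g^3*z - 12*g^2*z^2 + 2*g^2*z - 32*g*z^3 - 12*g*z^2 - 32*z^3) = 2*g^5*z - 4*g^4*z^2 + 2*g^4*z - 74*g^3*z^3 - 4*g^3*z^2 - 164*g^2*z^4 - 74*g^2*z^3 - 96*g*z^5 - 164*g*z^4 - 96*z^5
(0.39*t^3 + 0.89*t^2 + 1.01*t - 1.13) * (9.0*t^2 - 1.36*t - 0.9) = 3.51*t^5 + 7.4796*t^4 + 7.5286*t^3 - 12.3446*t^2 + 0.6278*t + 1.017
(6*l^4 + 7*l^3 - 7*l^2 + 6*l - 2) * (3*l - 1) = 18*l^5 + 15*l^4 - 28*l^3 + 25*l^2 - 12*l + 2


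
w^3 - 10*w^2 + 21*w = w*(w - 7)*(w - 3)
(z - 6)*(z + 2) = z^2 - 4*z - 12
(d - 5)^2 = d^2 - 10*d + 25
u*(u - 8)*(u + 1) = u^3 - 7*u^2 - 8*u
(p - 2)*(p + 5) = p^2 + 3*p - 10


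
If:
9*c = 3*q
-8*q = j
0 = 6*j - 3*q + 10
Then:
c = 10/153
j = -80/51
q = 10/51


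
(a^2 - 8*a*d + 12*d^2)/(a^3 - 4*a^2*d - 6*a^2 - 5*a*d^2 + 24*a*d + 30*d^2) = (a^2 - 8*a*d + 12*d^2)/(a^3 - 4*a^2*d - 6*a^2 - 5*a*d^2 + 24*a*d + 30*d^2)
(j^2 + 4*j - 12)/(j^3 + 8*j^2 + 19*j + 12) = (j^2 + 4*j - 12)/(j^3 + 8*j^2 + 19*j + 12)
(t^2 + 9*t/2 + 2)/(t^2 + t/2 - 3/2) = (2*t^2 + 9*t + 4)/(2*t^2 + t - 3)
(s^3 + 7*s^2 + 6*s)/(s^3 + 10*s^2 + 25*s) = (s^2 + 7*s + 6)/(s^2 + 10*s + 25)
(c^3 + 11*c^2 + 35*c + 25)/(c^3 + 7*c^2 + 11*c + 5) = (c + 5)/(c + 1)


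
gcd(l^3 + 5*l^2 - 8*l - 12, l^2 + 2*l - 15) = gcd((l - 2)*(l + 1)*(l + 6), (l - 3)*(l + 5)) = 1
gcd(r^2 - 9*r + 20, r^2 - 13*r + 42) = 1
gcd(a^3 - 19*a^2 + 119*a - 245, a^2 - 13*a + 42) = a - 7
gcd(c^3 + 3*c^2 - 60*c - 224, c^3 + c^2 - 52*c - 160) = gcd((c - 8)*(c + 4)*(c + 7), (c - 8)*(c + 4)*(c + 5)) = c^2 - 4*c - 32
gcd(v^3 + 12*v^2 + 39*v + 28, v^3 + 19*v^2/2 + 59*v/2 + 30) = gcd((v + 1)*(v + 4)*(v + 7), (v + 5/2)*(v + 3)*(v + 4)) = v + 4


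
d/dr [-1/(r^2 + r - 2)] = (2*r + 1)/(r^2 + r - 2)^2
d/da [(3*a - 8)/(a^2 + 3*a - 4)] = (-3*a^2 + 16*a + 12)/(a^4 + 6*a^3 + a^2 - 24*a + 16)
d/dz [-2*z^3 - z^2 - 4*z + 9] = -6*z^2 - 2*z - 4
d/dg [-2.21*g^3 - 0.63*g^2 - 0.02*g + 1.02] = -6.63*g^2 - 1.26*g - 0.02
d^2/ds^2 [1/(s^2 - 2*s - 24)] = 2*(s^2 - 2*s - 4*(s - 1)^2 - 24)/(-s^2 + 2*s + 24)^3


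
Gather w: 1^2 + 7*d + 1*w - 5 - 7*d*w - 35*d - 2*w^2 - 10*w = -28*d - 2*w^2 + w*(-7*d - 9) - 4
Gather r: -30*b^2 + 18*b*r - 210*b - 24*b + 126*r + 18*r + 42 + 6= -30*b^2 - 234*b + r*(18*b + 144) + 48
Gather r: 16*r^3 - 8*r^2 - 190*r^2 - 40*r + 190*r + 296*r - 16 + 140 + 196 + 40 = 16*r^3 - 198*r^2 + 446*r + 360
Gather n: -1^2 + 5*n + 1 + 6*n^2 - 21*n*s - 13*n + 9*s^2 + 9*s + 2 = 6*n^2 + n*(-21*s - 8) + 9*s^2 + 9*s + 2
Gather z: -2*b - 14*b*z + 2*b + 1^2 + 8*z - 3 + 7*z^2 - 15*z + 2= 7*z^2 + z*(-14*b - 7)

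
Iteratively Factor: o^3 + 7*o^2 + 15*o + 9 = (o + 3)*(o^2 + 4*o + 3) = (o + 3)^2*(o + 1)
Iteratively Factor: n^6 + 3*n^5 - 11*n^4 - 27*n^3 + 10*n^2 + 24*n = (n + 2)*(n^5 + n^4 - 13*n^3 - n^2 + 12*n) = (n - 3)*(n + 2)*(n^4 + 4*n^3 - n^2 - 4*n) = (n - 3)*(n + 2)*(n + 4)*(n^3 - n) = (n - 3)*(n + 1)*(n + 2)*(n + 4)*(n^2 - n) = (n - 3)*(n - 1)*(n + 1)*(n + 2)*(n + 4)*(n)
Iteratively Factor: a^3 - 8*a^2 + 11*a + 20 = (a + 1)*(a^2 - 9*a + 20) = (a - 4)*(a + 1)*(a - 5)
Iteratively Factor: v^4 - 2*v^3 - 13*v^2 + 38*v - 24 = (v + 4)*(v^3 - 6*v^2 + 11*v - 6) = (v - 1)*(v + 4)*(v^2 - 5*v + 6) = (v - 2)*(v - 1)*(v + 4)*(v - 3)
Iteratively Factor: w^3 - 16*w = (w + 4)*(w^2 - 4*w) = (w - 4)*(w + 4)*(w)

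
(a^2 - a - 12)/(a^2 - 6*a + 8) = (a + 3)/(a - 2)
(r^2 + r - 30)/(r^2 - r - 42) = (r - 5)/(r - 7)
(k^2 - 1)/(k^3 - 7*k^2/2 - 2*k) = 2*(1 - k^2)/(k*(-2*k^2 + 7*k + 4))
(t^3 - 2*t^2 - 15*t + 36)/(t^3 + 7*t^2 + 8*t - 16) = (t^2 - 6*t + 9)/(t^2 + 3*t - 4)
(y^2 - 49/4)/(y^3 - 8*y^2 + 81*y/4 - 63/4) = (2*y + 7)/(2*y^2 - 9*y + 9)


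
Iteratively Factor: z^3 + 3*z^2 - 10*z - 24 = (z + 2)*(z^2 + z - 12) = (z - 3)*(z + 2)*(z + 4)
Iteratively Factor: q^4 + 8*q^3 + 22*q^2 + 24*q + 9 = (q + 3)*(q^3 + 5*q^2 + 7*q + 3) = (q + 1)*(q + 3)*(q^2 + 4*q + 3) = (q + 1)*(q + 3)^2*(q + 1)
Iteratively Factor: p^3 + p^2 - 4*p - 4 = (p + 2)*(p^2 - p - 2) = (p + 1)*(p + 2)*(p - 2)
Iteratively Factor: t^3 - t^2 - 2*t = (t + 1)*(t^2 - 2*t) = (t - 2)*(t + 1)*(t)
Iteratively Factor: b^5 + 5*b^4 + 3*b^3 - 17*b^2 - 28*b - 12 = (b + 2)*(b^4 + 3*b^3 - 3*b^2 - 11*b - 6) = (b + 1)*(b + 2)*(b^3 + 2*b^2 - 5*b - 6) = (b - 2)*(b + 1)*(b + 2)*(b^2 + 4*b + 3) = (b - 2)*(b + 1)^2*(b + 2)*(b + 3)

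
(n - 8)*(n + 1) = n^2 - 7*n - 8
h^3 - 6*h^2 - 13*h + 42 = (h - 7)*(h - 2)*(h + 3)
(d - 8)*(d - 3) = d^2 - 11*d + 24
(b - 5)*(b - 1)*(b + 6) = b^3 - 31*b + 30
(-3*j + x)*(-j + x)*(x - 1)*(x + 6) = 3*j^2*x^2 + 15*j^2*x - 18*j^2 - 4*j*x^3 - 20*j*x^2 + 24*j*x + x^4 + 5*x^3 - 6*x^2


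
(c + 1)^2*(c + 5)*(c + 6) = c^4 + 13*c^3 + 53*c^2 + 71*c + 30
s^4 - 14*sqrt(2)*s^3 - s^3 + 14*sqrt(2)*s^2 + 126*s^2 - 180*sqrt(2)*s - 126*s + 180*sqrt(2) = (s - 1)*(s - 6*sqrt(2))*(s - 5*sqrt(2))*(s - 3*sqrt(2))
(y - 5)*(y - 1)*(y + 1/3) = y^3 - 17*y^2/3 + 3*y + 5/3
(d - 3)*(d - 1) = d^2 - 4*d + 3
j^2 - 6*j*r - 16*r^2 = (j - 8*r)*(j + 2*r)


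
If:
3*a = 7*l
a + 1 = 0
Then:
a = -1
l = -3/7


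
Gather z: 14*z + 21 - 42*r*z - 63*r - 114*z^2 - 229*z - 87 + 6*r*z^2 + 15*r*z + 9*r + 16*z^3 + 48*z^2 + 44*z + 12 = -54*r + 16*z^3 + z^2*(6*r - 66) + z*(-27*r - 171) - 54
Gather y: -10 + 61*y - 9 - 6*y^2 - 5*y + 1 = -6*y^2 + 56*y - 18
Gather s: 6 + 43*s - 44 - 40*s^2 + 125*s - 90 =-40*s^2 + 168*s - 128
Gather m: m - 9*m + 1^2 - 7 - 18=-8*m - 24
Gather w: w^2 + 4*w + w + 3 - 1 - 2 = w^2 + 5*w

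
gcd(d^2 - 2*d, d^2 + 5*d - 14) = d - 2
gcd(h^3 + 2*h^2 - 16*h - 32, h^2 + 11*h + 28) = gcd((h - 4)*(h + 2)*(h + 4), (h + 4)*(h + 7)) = h + 4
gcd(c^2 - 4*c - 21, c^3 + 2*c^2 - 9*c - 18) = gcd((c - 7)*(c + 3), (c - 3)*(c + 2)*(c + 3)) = c + 3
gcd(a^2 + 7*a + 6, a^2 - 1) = a + 1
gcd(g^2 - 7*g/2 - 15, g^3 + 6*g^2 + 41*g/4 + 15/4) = g + 5/2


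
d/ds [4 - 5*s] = -5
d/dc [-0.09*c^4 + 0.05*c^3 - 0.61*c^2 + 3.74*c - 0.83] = -0.36*c^3 + 0.15*c^2 - 1.22*c + 3.74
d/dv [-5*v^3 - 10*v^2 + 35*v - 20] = -15*v^2 - 20*v + 35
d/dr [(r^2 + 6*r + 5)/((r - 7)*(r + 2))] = (-11*r^2 - 38*r - 59)/(r^4 - 10*r^3 - 3*r^2 + 140*r + 196)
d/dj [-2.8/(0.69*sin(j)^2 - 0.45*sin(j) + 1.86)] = (3.864*sin(j) - 1.26)*cos(j)/(0.69*sin(j)^2 - 0.45*sin(j) + 1.86)^2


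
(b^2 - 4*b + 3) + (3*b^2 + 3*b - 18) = 4*b^2 - b - 15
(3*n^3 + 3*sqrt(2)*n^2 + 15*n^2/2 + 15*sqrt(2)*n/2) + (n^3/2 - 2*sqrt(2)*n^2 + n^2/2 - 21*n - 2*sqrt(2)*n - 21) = 7*n^3/2 + sqrt(2)*n^2 + 8*n^2 - 21*n + 11*sqrt(2)*n/2 - 21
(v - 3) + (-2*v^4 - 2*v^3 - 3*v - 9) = -2*v^4 - 2*v^3 - 2*v - 12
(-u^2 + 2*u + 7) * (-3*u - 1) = 3*u^3 - 5*u^2 - 23*u - 7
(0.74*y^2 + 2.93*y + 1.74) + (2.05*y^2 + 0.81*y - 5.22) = 2.79*y^2 + 3.74*y - 3.48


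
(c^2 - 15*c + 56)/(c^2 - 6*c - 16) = (c - 7)/(c + 2)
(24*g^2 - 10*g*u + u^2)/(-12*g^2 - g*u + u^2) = (-6*g + u)/(3*g + u)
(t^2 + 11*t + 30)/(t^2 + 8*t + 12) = (t + 5)/(t + 2)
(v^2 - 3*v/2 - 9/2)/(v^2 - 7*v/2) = (2*v^2 - 3*v - 9)/(v*(2*v - 7))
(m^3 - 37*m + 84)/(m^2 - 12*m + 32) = (m^2 + 4*m - 21)/(m - 8)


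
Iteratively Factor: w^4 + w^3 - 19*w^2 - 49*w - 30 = (w - 5)*(w^3 + 6*w^2 + 11*w + 6) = (w - 5)*(w + 3)*(w^2 + 3*w + 2) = (w - 5)*(w + 1)*(w + 3)*(w + 2)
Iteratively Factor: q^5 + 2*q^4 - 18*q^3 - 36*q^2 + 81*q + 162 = (q - 3)*(q^4 + 5*q^3 - 3*q^2 - 45*q - 54) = (q - 3)^2*(q^3 + 8*q^2 + 21*q + 18) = (q - 3)^2*(q + 2)*(q^2 + 6*q + 9) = (q - 3)^2*(q + 2)*(q + 3)*(q + 3)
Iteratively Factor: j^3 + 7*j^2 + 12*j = (j + 4)*(j^2 + 3*j) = j*(j + 4)*(j + 3)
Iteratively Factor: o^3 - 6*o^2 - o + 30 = (o - 5)*(o^2 - o - 6) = (o - 5)*(o - 3)*(o + 2)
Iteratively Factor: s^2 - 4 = (s - 2)*(s + 2)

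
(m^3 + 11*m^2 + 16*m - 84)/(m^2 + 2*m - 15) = (m^3 + 11*m^2 + 16*m - 84)/(m^2 + 2*m - 15)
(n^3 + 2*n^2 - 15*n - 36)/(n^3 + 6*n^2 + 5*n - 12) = (n^2 - n - 12)/(n^2 + 3*n - 4)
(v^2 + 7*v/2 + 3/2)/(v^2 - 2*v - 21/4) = 2*(2*v^2 + 7*v + 3)/(4*v^2 - 8*v - 21)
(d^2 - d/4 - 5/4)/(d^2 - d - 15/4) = (-4*d^2 + d + 5)/(-4*d^2 + 4*d + 15)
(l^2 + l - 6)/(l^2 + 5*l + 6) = (l - 2)/(l + 2)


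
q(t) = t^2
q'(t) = 2*t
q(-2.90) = 8.41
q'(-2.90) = -5.80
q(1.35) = 1.82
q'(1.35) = 2.70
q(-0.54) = 0.29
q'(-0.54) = -1.08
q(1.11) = 1.23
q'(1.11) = 2.22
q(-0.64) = 0.41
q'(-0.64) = -1.28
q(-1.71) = 2.92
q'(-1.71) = -3.42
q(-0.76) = 0.58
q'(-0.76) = -1.52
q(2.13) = 4.54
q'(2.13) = 4.26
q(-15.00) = 225.00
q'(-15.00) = -30.00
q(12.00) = 144.00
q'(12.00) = 24.00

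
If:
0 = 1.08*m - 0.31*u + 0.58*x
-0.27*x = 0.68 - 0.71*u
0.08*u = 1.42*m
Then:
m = 0.06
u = 1.14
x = 0.49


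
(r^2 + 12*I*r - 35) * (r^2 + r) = r^4 + r^3 + 12*I*r^3 - 35*r^2 + 12*I*r^2 - 35*r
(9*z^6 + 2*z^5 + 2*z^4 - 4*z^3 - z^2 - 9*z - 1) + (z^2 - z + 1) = 9*z^6 + 2*z^5 + 2*z^4 - 4*z^3 - 10*z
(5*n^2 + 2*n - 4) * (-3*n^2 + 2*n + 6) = -15*n^4 + 4*n^3 + 46*n^2 + 4*n - 24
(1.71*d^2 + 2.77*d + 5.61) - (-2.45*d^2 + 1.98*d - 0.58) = 4.16*d^2 + 0.79*d + 6.19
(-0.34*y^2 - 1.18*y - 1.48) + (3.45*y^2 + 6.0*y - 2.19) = 3.11*y^2 + 4.82*y - 3.67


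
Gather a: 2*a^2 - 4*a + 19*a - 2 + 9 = 2*a^2 + 15*a + 7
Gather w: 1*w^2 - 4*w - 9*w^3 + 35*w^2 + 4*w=-9*w^3 + 36*w^2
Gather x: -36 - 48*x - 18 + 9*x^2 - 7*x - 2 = 9*x^2 - 55*x - 56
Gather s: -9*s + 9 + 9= 18 - 9*s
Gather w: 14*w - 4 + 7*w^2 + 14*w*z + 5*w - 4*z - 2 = 7*w^2 + w*(14*z + 19) - 4*z - 6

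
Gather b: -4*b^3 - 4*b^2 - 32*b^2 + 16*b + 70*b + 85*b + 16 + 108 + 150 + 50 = -4*b^3 - 36*b^2 + 171*b + 324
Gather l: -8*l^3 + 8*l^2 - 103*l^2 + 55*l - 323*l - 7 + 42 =-8*l^3 - 95*l^2 - 268*l + 35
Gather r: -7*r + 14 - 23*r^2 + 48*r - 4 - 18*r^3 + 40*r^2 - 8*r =-18*r^3 + 17*r^2 + 33*r + 10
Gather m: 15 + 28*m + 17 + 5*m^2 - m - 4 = 5*m^2 + 27*m + 28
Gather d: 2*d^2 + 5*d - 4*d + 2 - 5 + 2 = 2*d^2 + d - 1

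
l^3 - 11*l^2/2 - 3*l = l*(l - 6)*(l + 1/2)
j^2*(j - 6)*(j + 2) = j^4 - 4*j^3 - 12*j^2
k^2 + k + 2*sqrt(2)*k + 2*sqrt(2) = (k + 1)*(k + 2*sqrt(2))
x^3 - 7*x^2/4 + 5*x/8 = x*(x - 5/4)*(x - 1/2)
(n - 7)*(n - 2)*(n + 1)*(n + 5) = n^4 - 3*n^3 - 35*n^2 + 39*n + 70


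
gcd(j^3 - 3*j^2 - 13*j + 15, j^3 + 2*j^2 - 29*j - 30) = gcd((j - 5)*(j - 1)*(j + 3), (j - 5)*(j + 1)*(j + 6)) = j - 5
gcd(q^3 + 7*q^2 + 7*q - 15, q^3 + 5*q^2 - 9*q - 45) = q^2 + 8*q + 15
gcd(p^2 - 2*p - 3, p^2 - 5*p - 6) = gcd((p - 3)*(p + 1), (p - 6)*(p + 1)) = p + 1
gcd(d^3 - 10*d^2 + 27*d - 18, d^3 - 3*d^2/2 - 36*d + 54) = d - 6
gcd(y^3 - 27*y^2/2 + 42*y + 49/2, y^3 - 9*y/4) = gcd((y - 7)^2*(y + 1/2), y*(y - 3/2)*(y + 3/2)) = 1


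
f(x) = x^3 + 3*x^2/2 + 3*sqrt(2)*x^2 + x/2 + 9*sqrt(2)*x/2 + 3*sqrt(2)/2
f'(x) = 3*x^2 + 3*x + 6*sqrt(2)*x + 1/2 + 9*sqrt(2)/2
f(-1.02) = 0.03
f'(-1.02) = -1.73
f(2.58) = 75.23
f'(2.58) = 56.47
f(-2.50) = 5.23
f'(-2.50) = -3.10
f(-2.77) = 5.92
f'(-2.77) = -1.93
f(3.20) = 115.66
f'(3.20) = 74.34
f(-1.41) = 1.06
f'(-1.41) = -3.37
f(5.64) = 402.91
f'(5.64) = 167.07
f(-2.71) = 5.79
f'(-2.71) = -2.23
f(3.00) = 101.40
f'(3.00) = 68.32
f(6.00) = 466.04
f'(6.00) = 183.78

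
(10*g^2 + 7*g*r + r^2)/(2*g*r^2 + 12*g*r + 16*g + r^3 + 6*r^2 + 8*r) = (5*g + r)/(r^2 + 6*r + 8)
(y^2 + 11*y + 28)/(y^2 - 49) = (y + 4)/(y - 7)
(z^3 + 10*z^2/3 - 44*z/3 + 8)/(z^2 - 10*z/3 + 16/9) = 3*(z^2 + 4*z - 12)/(3*z - 8)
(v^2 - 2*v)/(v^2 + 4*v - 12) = v/(v + 6)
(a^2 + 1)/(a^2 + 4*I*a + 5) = (a + I)/(a + 5*I)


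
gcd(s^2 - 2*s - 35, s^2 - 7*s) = s - 7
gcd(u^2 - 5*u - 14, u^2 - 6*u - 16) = u + 2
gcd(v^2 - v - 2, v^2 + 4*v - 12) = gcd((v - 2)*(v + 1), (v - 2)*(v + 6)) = v - 2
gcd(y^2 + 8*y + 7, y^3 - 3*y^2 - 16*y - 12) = y + 1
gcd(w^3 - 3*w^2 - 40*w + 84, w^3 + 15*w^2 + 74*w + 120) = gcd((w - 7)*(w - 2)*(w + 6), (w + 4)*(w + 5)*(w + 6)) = w + 6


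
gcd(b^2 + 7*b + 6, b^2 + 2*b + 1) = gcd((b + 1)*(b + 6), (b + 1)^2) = b + 1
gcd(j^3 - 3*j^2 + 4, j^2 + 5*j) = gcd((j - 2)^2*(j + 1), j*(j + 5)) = 1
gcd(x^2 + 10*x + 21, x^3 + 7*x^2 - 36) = x + 3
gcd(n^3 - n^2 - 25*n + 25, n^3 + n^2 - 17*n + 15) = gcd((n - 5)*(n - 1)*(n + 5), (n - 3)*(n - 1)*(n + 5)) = n^2 + 4*n - 5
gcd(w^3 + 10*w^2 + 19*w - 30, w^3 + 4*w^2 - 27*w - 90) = w + 6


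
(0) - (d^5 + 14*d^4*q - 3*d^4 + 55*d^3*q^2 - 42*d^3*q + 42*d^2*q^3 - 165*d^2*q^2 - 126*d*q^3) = -d^5 - 14*d^4*q + 3*d^4 - 55*d^3*q^2 + 42*d^3*q - 42*d^2*q^3 + 165*d^2*q^2 + 126*d*q^3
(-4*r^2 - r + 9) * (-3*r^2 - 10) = 12*r^4 + 3*r^3 + 13*r^2 + 10*r - 90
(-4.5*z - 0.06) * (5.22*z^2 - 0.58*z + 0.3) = -23.49*z^3 + 2.2968*z^2 - 1.3152*z - 0.018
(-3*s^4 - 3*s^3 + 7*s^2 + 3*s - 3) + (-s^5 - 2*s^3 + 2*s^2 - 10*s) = -s^5 - 3*s^4 - 5*s^3 + 9*s^2 - 7*s - 3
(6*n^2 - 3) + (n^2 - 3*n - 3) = 7*n^2 - 3*n - 6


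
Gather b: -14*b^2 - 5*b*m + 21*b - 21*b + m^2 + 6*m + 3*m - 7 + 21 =-14*b^2 - 5*b*m + m^2 + 9*m + 14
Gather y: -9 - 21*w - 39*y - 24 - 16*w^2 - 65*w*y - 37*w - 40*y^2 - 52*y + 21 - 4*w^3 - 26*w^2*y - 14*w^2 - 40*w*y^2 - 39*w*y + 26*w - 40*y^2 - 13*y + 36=-4*w^3 - 30*w^2 - 32*w + y^2*(-40*w - 80) + y*(-26*w^2 - 104*w - 104) + 24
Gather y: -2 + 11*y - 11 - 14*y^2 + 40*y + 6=-14*y^2 + 51*y - 7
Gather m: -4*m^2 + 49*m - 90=-4*m^2 + 49*m - 90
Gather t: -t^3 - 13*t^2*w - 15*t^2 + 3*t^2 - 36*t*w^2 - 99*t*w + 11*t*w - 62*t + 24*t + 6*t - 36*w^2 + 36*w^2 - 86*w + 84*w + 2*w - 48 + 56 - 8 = -t^3 + t^2*(-13*w - 12) + t*(-36*w^2 - 88*w - 32)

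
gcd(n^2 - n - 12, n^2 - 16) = n - 4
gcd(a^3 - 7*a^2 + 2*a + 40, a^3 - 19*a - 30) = a^2 - 3*a - 10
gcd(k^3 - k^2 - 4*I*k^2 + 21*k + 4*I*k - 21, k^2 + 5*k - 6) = k - 1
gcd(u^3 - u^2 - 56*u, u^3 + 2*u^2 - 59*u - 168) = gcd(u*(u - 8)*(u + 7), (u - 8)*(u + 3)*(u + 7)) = u^2 - u - 56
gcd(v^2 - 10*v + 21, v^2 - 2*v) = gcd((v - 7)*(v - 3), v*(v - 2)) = 1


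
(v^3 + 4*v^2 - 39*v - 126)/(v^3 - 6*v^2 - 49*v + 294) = (v + 3)/(v - 7)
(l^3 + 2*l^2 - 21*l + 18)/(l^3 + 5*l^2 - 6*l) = (l - 3)/l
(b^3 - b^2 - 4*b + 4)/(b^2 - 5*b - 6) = (-b^3 + b^2 + 4*b - 4)/(-b^2 + 5*b + 6)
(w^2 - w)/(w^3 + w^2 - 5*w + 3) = w/(w^2 + 2*w - 3)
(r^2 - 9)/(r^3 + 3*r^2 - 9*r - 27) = 1/(r + 3)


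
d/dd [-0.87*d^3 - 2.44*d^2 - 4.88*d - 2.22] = -2.61*d^2 - 4.88*d - 4.88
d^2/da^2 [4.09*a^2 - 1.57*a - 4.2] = 8.18000000000000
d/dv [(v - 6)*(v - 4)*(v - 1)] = 3*v^2 - 22*v + 34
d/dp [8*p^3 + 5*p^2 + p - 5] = 24*p^2 + 10*p + 1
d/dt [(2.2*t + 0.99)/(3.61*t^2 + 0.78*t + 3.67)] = (-7.942*t^2 - 7.1478*t + 7.3018)/(13.0321*t^4 + 5.6316*t^3 + 27.1058*t^2 + 5.7252*t + 13.4689)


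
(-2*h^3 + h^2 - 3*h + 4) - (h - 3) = -2*h^3 + h^2 - 4*h + 7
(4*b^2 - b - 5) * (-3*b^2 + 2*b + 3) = -12*b^4 + 11*b^3 + 25*b^2 - 13*b - 15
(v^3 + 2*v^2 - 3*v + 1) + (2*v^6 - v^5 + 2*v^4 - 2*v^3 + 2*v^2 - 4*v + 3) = 2*v^6 - v^5 + 2*v^4 - v^3 + 4*v^2 - 7*v + 4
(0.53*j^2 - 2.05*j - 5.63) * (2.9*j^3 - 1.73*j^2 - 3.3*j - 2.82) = 1.537*j^5 - 6.8619*j^4 - 14.5295*j^3 + 15.0103*j^2 + 24.36*j + 15.8766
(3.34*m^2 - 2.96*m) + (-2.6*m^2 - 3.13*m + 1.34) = 0.74*m^2 - 6.09*m + 1.34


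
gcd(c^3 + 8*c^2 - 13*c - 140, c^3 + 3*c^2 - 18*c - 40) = c^2 + c - 20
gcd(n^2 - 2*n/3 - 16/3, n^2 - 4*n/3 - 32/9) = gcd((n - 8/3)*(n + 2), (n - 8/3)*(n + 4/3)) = n - 8/3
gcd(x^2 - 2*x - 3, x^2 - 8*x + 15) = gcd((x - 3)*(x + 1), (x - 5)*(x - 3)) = x - 3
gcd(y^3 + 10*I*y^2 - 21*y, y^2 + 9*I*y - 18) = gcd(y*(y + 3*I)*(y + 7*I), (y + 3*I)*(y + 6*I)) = y + 3*I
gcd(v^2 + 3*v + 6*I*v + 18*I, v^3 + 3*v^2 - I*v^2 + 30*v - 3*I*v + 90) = v + 3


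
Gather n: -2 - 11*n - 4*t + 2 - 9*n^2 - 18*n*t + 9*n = -9*n^2 + n*(-18*t - 2) - 4*t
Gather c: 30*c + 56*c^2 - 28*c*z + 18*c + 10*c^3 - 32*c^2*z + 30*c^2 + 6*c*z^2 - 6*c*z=10*c^3 + c^2*(86 - 32*z) + c*(6*z^2 - 34*z + 48)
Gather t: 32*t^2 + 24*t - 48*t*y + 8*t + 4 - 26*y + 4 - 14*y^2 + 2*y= 32*t^2 + t*(32 - 48*y) - 14*y^2 - 24*y + 8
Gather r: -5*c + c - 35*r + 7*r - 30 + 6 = -4*c - 28*r - 24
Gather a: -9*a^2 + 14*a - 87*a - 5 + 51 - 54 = -9*a^2 - 73*a - 8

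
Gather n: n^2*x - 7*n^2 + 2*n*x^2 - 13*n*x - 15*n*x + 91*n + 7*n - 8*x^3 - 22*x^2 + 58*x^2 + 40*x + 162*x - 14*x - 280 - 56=n^2*(x - 7) + n*(2*x^2 - 28*x + 98) - 8*x^3 + 36*x^2 + 188*x - 336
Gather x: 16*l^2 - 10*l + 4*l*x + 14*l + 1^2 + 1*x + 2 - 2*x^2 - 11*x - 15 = 16*l^2 + 4*l - 2*x^2 + x*(4*l - 10) - 12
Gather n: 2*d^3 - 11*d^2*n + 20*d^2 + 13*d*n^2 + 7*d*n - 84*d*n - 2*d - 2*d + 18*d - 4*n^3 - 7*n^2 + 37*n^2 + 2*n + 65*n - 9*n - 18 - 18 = 2*d^3 + 20*d^2 + 14*d - 4*n^3 + n^2*(13*d + 30) + n*(-11*d^2 - 77*d + 58) - 36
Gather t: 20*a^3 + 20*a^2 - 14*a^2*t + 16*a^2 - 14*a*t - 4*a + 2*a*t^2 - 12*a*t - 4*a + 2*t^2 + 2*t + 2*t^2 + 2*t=20*a^3 + 36*a^2 - 8*a + t^2*(2*a + 4) + t*(-14*a^2 - 26*a + 4)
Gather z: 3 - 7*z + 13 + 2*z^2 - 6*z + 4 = 2*z^2 - 13*z + 20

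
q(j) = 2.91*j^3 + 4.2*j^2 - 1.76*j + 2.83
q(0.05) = 2.75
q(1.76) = 28.61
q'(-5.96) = 258.28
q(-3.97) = -106.07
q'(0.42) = 3.31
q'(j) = 8.73*j^2 + 8.4*j - 1.76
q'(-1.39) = 3.43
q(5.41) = 577.01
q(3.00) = 113.92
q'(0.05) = -1.32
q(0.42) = 3.05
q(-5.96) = -453.56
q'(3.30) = 121.03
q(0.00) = 2.83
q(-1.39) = 5.58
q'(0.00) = -1.76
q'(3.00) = 102.01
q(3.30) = 147.34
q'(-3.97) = 102.48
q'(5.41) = 299.19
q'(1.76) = 40.07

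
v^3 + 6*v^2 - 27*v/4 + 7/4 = (v - 1/2)^2*(v + 7)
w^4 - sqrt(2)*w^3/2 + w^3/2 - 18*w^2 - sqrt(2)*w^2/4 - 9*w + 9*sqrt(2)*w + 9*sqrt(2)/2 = (w + 1/2)*(w - 3*sqrt(2))*(w - sqrt(2)/2)*(w + 3*sqrt(2))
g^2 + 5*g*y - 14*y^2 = (g - 2*y)*(g + 7*y)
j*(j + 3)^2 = j^3 + 6*j^2 + 9*j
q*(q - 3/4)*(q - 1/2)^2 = q^4 - 7*q^3/4 + q^2 - 3*q/16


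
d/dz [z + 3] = 1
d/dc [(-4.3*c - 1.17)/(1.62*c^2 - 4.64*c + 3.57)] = (6.966*c^2 + 3.7908*c - 20.7798)/(2.6244*c^4 - 15.0336*c^3 + 33.0964*c^2 - 33.1296*c + 12.7449)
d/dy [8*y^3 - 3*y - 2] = 24*y^2 - 3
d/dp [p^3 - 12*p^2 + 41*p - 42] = 3*p^2 - 24*p + 41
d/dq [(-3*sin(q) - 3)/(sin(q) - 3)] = 12*cos(q)/(sin(q) - 3)^2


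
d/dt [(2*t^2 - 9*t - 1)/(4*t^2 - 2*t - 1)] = (32*t^2 + 4*t + 7)/(16*t^4 - 16*t^3 - 4*t^2 + 4*t + 1)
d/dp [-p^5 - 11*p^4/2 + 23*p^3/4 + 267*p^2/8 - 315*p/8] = -5*p^4 - 22*p^3 + 69*p^2/4 + 267*p/4 - 315/8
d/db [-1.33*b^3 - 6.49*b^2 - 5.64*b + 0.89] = -3.99*b^2 - 12.98*b - 5.64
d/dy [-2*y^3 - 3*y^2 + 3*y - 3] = -6*y^2 - 6*y + 3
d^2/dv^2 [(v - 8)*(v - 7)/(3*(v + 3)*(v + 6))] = 4*(-4*v^3 + 19*v^2 + 387*v + 1047)/(v^6 + 27*v^5 + 297*v^4 + 1701*v^3 + 5346*v^2 + 8748*v + 5832)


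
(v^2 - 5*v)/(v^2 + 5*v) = (v - 5)/(v + 5)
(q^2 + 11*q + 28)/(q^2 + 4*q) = (q + 7)/q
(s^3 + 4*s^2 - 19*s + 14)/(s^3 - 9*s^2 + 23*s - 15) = (s^2 + 5*s - 14)/(s^2 - 8*s + 15)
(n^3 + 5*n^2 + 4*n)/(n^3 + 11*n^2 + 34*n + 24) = n/(n + 6)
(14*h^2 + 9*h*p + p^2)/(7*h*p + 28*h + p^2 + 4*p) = (2*h + p)/(p + 4)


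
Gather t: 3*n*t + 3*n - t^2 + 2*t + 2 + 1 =3*n - t^2 + t*(3*n + 2) + 3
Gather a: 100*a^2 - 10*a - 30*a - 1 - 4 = 100*a^2 - 40*a - 5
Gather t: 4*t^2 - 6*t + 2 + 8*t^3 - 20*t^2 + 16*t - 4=8*t^3 - 16*t^2 + 10*t - 2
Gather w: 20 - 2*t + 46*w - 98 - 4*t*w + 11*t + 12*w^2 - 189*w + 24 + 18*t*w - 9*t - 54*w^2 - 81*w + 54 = -42*w^2 + w*(14*t - 224)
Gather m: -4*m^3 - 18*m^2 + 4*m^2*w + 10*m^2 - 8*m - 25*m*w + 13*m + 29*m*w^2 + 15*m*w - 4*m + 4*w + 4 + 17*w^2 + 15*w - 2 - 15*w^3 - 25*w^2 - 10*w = -4*m^3 + m^2*(4*w - 8) + m*(29*w^2 - 10*w + 1) - 15*w^3 - 8*w^2 + 9*w + 2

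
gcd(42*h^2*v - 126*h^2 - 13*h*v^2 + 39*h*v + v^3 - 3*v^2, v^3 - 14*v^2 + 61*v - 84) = v - 3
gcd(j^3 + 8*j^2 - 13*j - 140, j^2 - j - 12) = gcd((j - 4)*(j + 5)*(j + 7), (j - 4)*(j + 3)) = j - 4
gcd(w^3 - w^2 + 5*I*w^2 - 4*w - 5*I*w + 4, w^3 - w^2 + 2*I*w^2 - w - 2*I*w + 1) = w^2 + w*(-1 + I) - I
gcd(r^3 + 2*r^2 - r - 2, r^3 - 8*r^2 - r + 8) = r^2 - 1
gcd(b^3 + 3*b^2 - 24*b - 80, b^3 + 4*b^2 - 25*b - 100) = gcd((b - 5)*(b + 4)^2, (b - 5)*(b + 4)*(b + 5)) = b^2 - b - 20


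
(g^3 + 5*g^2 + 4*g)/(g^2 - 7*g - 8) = g*(g + 4)/(g - 8)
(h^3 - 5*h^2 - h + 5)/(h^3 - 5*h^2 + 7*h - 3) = (h^2 - 4*h - 5)/(h^2 - 4*h + 3)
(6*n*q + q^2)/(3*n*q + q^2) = (6*n + q)/(3*n + q)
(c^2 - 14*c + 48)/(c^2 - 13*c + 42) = (c - 8)/(c - 7)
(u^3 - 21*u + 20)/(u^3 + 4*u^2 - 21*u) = (u^3 - 21*u + 20)/(u*(u^2 + 4*u - 21))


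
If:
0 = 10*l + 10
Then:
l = -1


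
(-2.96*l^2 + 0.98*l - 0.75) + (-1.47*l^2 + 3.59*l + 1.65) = -4.43*l^2 + 4.57*l + 0.9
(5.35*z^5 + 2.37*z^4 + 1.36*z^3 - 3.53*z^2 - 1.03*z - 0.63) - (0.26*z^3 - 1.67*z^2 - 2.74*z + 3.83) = 5.35*z^5 + 2.37*z^4 + 1.1*z^3 - 1.86*z^2 + 1.71*z - 4.46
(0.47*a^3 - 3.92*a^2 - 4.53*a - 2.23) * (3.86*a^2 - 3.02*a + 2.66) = 1.8142*a^5 - 16.5506*a^4 - 4.3972*a^3 - 5.3544*a^2 - 5.3152*a - 5.9318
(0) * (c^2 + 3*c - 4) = 0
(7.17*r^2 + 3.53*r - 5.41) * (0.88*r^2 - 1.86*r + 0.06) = 6.3096*r^4 - 10.2298*r^3 - 10.8964*r^2 + 10.2744*r - 0.3246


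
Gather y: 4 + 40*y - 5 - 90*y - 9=-50*y - 10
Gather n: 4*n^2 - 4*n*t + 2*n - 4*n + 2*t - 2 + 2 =4*n^2 + n*(-4*t - 2) + 2*t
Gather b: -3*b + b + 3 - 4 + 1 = -2*b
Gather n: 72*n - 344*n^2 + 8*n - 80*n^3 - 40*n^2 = -80*n^3 - 384*n^2 + 80*n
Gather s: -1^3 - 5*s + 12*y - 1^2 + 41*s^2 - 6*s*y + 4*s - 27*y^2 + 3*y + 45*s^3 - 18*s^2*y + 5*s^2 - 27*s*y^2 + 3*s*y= 45*s^3 + s^2*(46 - 18*y) + s*(-27*y^2 - 3*y - 1) - 27*y^2 + 15*y - 2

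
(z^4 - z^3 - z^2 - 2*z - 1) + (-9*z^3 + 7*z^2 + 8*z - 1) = z^4 - 10*z^3 + 6*z^2 + 6*z - 2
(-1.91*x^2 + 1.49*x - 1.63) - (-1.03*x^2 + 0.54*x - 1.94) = -0.88*x^2 + 0.95*x + 0.31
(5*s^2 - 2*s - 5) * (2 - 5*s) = -25*s^3 + 20*s^2 + 21*s - 10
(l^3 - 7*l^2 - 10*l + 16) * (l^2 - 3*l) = l^5 - 10*l^4 + 11*l^3 + 46*l^2 - 48*l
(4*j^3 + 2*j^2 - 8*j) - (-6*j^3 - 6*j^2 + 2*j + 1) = 10*j^3 + 8*j^2 - 10*j - 1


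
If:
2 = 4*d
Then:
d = 1/2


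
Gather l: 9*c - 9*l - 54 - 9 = 9*c - 9*l - 63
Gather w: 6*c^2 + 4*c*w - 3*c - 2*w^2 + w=6*c^2 - 3*c - 2*w^2 + w*(4*c + 1)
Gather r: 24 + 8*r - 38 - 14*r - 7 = -6*r - 21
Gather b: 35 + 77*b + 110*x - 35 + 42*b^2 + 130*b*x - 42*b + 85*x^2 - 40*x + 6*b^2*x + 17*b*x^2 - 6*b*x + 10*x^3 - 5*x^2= b^2*(6*x + 42) + b*(17*x^2 + 124*x + 35) + 10*x^3 + 80*x^2 + 70*x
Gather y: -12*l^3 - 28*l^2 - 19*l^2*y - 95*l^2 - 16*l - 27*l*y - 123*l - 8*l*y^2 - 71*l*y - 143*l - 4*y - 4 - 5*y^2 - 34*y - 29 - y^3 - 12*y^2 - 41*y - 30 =-12*l^3 - 123*l^2 - 282*l - y^3 + y^2*(-8*l - 17) + y*(-19*l^2 - 98*l - 79) - 63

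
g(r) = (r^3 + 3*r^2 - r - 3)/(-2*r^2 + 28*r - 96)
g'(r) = (4*r - 28)*(r^3 + 3*r^2 - r - 3)/(-2*r^2 + 28*r - 96)^2 + (3*r^2 + 6*r - 1)/(-2*r^2 + 28*r - 96)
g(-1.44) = -0.01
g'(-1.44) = 0.02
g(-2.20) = -0.02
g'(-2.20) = -0.01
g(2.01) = -0.32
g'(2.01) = -0.62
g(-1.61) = -0.02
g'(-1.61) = 0.02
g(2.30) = -0.54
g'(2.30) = -0.92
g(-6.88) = 0.47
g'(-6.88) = -0.19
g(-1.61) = -0.02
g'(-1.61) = 0.02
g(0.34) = 0.03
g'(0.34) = -0.01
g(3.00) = -1.60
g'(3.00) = -2.32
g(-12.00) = 1.79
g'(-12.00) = -0.31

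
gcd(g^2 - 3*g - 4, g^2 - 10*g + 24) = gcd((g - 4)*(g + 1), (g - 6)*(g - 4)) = g - 4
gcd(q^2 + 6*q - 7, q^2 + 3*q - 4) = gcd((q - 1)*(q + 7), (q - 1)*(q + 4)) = q - 1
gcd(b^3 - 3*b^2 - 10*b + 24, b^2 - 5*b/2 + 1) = b - 2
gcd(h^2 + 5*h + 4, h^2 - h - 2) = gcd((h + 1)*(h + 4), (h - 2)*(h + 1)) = h + 1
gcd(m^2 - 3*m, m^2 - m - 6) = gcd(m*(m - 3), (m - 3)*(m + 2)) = m - 3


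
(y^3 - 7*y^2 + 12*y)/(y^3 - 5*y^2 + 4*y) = (y - 3)/(y - 1)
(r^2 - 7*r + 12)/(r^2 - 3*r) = (r - 4)/r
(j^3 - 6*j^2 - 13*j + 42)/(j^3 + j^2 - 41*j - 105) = (j - 2)/(j + 5)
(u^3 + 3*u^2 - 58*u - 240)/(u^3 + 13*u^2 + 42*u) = (u^2 - 3*u - 40)/(u*(u + 7))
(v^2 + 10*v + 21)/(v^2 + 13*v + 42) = (v + 3)/(v + 6)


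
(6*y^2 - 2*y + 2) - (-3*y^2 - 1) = 9*y^2 - 2*y + 3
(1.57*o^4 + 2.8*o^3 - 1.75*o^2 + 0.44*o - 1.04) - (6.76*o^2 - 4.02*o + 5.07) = 1.57*o^4 + 2.8*o^3 - 8.51*o^2 + 4.46*o - 6.11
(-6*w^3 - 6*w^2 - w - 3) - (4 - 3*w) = -6*w^3 - 6*w^2 + 2*w - 7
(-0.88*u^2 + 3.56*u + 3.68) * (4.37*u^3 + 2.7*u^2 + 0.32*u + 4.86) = -3.8456*u^5 + 13.1812*u^4 + 25.412*u^3 + 6.7984*u^2 + 18.4792*u + 17.8848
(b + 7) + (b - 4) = 2*b + 3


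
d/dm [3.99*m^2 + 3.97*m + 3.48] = 7.98*m + 3.97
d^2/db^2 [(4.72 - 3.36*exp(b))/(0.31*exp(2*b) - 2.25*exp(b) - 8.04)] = (-0.322896*exp(4*b) - 0.529231999999997*exp(3*b) - 60.123384*exp(2*b) + 131.733912*exp(b) - 302.580576)*exp(b)/(0.029791*exp(6*b) - 0.648675*exp(5*b) + 2.390193*exp(4*b) + 22.256775*exp(3*b) - 61.990812*exp(2*b) - 436.3308*exp(b) - 519.718464)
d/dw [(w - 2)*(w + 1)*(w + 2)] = 3*w^2 + 2*w - 4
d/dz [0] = 0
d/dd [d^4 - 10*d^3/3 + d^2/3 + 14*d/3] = 4*d^3 - 10*d^2 + 2*d/3 + 14/3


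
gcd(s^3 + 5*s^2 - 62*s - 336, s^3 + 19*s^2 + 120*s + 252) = s^2 + 13*s + 42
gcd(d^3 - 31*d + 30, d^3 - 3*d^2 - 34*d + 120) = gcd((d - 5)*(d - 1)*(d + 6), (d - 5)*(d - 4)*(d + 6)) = d^2 + d - 30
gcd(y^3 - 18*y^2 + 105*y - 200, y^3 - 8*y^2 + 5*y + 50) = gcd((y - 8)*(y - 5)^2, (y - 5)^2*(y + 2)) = y^2 - 10*y + 25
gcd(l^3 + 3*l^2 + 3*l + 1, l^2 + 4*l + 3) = l + 1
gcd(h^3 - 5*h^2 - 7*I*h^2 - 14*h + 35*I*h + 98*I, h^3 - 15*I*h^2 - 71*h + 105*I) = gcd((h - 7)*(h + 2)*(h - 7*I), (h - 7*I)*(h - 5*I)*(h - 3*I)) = h - 7*I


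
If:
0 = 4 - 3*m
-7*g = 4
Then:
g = -4/7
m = 4/3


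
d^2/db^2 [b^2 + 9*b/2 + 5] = 2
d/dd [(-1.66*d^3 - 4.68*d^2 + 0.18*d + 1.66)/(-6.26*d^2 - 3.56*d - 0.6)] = (10.3916*d^4 + 11.8192*d^3 + 20.7756*d^2 + 26.3992*d + 5.8016)/(39.1876*d^4 + 44.5712*d^3 + 20.1856*d^2 + 4.272*d + 0.36)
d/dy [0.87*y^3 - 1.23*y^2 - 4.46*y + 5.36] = 2.61*y^2 - 2.46*y - 4.46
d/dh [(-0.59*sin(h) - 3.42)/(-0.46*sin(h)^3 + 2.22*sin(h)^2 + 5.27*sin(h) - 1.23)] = (-0.5428*sin(h)^3 - 3.4098*sin(h)^2 + 15.1848*sin(h) + 18.7491)*cos(h)/(0.2116*sin(h)^6 - 2.0424*sin(h)^5 + 0.080000000000001*sin(h)^4 + 24.5304*sin(h)^3 + 22.3117*sin(h)^2 - 12.9642*sin(h) + 1.5129)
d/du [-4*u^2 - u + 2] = -8*u - 1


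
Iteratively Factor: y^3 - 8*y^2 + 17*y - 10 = (y - 2)*(y^2 - 6*y + 5) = (y - 2)*(y - 1)*(y - 5)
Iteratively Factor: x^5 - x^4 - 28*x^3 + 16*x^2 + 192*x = (x + 4)*(x^4 - 5*x^3 - 8*x^2 + 48*x) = (x + 3)*(x + 4)*(x^3 - 8*x^2 + 16*x) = (x - 4)*(x + 3)*(x + 4)*(x^2 - 4*x) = x*(x - 4)*(x + 3)*(x + 4)*(x - 4)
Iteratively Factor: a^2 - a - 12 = (a - 4)*(a + 3)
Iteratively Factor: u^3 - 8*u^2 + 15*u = (u - 3)*(u^2 - 5*u) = u*(u - 3)*(u - 5)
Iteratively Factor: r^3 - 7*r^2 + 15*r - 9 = (r - 1)*(r^2 - 6*r + 9) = (r - 3)*(r - 1)*(r - 3)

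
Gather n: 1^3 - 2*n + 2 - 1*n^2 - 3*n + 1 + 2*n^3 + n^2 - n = 2*n^3 - 6*n + 4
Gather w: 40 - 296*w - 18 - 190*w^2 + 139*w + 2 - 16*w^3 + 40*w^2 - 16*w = -16*w^3 - 150*w^2 - 173*w + 24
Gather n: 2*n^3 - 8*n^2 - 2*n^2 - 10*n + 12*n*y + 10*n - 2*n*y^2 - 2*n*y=2*n^3 - 10*n^2 + n*(-2*y^2 + 10*y)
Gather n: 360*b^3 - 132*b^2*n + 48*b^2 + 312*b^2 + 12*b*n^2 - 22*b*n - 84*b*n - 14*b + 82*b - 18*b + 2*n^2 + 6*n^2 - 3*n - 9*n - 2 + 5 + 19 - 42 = 360*b^3 + 360*b^2 + 50*b + n^2*(12*b + 8) + n*(-132*b^2 - 106*b - 12) - 20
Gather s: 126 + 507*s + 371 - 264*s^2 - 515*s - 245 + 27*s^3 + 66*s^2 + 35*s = 27*s^3 - 198*s^2 + 27*s + 252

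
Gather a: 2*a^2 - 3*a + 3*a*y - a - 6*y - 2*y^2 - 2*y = 2*a^2 + a*(3*y - 4) - 2*y^2 - 8*y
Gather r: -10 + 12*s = 12*s - 10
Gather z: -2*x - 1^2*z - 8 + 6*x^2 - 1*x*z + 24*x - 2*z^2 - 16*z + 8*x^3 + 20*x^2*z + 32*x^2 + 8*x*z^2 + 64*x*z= 8*x^3 + 38*x^2 + 22*x + z^2*(8*x - 2) + z*(20*x^2 + 63*x - 17) - 8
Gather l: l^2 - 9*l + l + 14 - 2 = l^2 - 8*l + 12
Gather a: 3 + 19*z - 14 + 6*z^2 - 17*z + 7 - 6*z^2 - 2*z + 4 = 0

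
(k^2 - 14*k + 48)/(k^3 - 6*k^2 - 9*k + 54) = (k - 8)/(k^2 - 9)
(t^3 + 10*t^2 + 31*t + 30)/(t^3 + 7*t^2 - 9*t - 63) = (t^2 + 7*t + 10)/(t^2 + 4*t - 21)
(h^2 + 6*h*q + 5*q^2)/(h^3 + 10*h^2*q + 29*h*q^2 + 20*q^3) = 1/(h + 4*q)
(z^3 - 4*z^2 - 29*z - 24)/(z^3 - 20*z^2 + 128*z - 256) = (z^2 + 4*z + 3)/(z^2 - 12*z + 32)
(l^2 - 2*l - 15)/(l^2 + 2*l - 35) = (l + 3)/(l + 7)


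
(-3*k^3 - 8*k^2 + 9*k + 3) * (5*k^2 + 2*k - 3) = -15*k^5 - 46*k^4 + 38*k^3 + 57*k^2 - 21*k - 9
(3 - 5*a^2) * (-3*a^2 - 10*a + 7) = 15*a^4 + 50*a^3 - 44*a^2 - 30*a + 21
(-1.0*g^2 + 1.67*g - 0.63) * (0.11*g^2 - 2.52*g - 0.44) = -0.11*g^4 + 2.7037*g^3 - 3.8377*g^2 + 0.8528*g + 0.2772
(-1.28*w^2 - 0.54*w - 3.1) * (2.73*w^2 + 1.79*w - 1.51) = -3.4944*w^4 - 3.7654*w^3 - 7.4968*w^2 - 4.7336*w + 4.681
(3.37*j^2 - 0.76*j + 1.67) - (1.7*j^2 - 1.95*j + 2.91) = 1.67*j^2 + 1.19*j - 1.24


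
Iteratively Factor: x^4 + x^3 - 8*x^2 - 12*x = (x + 2)*(x^3 - x^2 - 6*x) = (x - 3)*(x + 2)*(x^2 + 2*x) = (x - 3)*(x + 2)^2*(x)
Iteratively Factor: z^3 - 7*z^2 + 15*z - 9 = (z - 3)*(z^2 - 4*z + 3) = (z - 3)*(z - 1)*(z - 3)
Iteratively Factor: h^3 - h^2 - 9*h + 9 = (h - 3)*(h^2 + 2*h - 3) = (h - 3)*(h - 1)*(h + 3)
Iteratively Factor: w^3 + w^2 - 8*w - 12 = (w + 2)*(w^2 - w - 6) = (w + 2)^2*(w - 3)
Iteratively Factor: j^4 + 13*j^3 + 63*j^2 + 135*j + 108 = (j + 3)*(j^3 + 10*j^2 + 33*j + 36) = (j + 3)^2*(j^2 + 7*j + 12) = (j + 3)^3*(j + 4)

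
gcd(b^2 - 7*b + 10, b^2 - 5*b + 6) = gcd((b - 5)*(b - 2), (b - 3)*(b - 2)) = b - 2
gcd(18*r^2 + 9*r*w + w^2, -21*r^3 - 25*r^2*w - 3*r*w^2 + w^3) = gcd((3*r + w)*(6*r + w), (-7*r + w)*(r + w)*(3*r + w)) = 3*r + w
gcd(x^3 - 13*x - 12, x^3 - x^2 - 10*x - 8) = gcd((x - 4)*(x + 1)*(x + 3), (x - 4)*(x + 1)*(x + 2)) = x^2 - 3*x - 4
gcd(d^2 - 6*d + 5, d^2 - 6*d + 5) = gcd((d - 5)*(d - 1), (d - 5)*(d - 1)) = d^2 - 6*d + 5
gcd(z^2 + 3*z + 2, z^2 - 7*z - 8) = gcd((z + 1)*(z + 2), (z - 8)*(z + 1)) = z + 1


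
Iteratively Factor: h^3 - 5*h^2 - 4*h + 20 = (h + 2)*(h^2 - 7*h + 10) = (h - 2)*(h + 2)*(h - 5)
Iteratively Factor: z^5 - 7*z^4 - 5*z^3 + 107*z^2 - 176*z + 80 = (z - 5)*(z^4 - 2*z^3 - 15*z^2 + 32*z - 16) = (z - 5)*(z - 4)*(z^3 + 2*z^2 - 7*z + 4) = (z - 5)*(z - 4)*(z - 1)*(z^2 + 3*z - 4) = (z - 5)*(z - 4)*(z - 1)^2*(z + 4)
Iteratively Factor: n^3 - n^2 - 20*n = (n - 5)*(n^2 + 4*n) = (n - 5)*(n + 4)*(n)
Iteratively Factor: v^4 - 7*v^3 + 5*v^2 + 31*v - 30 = (v - 1)*(v^3 - 6*v^2 - v + 30) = (v - 1)*(v + 2)*(v^2 - 8*v + 15) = (v - 3)*(v - 1)*(v + 2)*(v - 5)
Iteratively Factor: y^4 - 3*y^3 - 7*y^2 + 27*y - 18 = (y + 3)*(y^3 - 6*y^2 + 11*y - 6) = (y - 2)*(y + 3)*(y^2 - 4*y + 3) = (y - 2)*(y - 1)*(y + 3)*(y - 3)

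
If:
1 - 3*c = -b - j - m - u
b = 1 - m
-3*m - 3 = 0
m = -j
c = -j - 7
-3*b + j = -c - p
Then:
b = 2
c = -8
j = 1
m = -1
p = 13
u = -27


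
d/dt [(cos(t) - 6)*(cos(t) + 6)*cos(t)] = 3*(sin(t)^2 + 11)*sin(t)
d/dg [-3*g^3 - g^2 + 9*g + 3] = -9*g^2 - 2*g + 9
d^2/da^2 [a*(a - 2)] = 2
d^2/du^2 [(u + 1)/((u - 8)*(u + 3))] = 2*(u^3 + 3*u^2 + 57*u - 71)/(u^6 - 15*u^5 + 3*u^4 + 595*u^3 - 72*u^2 - 8640*u - 13824)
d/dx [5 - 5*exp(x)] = -5*exp(x)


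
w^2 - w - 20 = (w - 5)*(w + 4)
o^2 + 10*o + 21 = (o + 3)*(o + 7)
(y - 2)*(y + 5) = y^2 + 3*y - 10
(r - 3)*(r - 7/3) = r^2 - 16*r/3 + 7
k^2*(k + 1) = k^3 + k^2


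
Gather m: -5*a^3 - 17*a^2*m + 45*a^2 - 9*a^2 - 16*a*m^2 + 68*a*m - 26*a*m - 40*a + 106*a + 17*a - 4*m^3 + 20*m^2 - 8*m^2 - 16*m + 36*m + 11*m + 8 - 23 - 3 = -5*a^3 + 36*a^2 + 83*a - 4*m^3 + m^2*(12 - 16*a) + m*(-17*a^2 + 42*a + 31) - 18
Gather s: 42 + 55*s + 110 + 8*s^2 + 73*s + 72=8*s^2 + 128*s + 224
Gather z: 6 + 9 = 15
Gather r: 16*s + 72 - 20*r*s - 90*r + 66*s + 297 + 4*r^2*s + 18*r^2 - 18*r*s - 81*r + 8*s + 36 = r^2*(4*s + 18) + r*(-38*s - 171) + 90*s + 405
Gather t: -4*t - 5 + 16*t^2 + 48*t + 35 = 16*t^2 + 44*t + 30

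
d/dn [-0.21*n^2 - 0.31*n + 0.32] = -0.42*n - 0.31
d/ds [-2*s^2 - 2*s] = -4*s - 2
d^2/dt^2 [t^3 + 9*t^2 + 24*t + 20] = 6*t + 18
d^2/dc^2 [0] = 0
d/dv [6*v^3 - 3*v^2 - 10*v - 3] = 18*v^2 - 6*v - 10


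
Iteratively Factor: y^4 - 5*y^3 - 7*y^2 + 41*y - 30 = (y - 2)*(y^3 - 3*y^2 - 13*y + 15) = (y - 5)*(y - 2)*(y^2 + 2*y - 3) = (y - 5)*(y - 2)*(y - 1)*(y + 3)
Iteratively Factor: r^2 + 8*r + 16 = (r + 4)*(r + 4)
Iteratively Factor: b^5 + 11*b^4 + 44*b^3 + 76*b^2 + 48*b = (b + 2)*(b^4 + 9*b^3 + 26*b^2 + 24*b) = b*(b + 2)*(b^3 + 9*b^2 + 26*b + 24) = b*(b + 2)*(b + 4)*(b^2 + 5*b + 6) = b*(b + 2)^2*(b + 4)*(b + 3)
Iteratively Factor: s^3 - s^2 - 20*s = (s)*(s^2 - s - 20) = s*(s + 4)*(s - 5)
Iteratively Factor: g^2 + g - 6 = (g - 2)*(g + 3)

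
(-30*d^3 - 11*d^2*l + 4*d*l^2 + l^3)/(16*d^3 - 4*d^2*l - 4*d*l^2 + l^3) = (-15*d^2 + 2*d*l + l^2)/(8*d^2 - 6*d*l + l^2)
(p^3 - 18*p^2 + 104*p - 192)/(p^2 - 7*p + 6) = (p^2 - 12*p + 32)/(p - 1)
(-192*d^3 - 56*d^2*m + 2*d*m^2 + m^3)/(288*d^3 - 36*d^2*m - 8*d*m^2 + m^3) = (-4*d - m)/(6*d - m)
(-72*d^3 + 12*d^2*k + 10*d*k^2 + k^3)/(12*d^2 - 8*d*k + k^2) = (-36*d^2 - 12*d*k - k^2)/(6*d - k)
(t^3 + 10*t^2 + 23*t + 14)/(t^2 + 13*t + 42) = (t^2 + 3*t + 2)/(t + 6)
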